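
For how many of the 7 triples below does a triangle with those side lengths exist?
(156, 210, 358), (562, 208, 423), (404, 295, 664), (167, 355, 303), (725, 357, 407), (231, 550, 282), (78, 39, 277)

5

(156,210,358): 156+210 > 358 → valid
(208,423,562): 208+423 > 562 → valid
(295,404,664): 295+404 > 664 → valid
(167,303,355): 167+303 > 355 → valid
(357,407,725): 357+407 > 725 → valid
(231,282,550): 231+282 ≤ 550 → not valid
(39,78,277): 39+78 ≤ 277 → not valid
5 of the 7 triples form a triangle.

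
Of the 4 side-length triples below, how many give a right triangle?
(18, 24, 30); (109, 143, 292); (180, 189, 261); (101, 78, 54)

(18,24,30): 18²+24² = 900 = 30² → right
(109,143,292): 109+143 ≤ 292, not a triangle
(180,189,261): 180²+189² = 68121 = 261² → right
(101,78,54): 54²+78² = 9000 < 10201 = 101² → obtuse
2 of the 4 are right.

2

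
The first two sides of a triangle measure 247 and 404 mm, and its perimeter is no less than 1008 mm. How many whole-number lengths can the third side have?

294

Triangle inequality: 157 < x < 651. Perimeter ≥ 1008 gives x ≥ 1008 − 247 − 404 = 357.
So 357 ≤ x < 651; integers 357 through 650: 294 values.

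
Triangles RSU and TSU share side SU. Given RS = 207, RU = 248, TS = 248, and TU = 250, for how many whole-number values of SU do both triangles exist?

From triangle RSU: 41 < SU < 455.
From triangle TSU: 2 < SU < 498.
Intersection: 41 < SU < 455, so integers 42 through 454: 413 values.

413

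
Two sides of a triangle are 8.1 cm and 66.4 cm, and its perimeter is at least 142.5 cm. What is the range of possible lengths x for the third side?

68.0 ≤ x < 74.5

Triangle inequality alone gives 58.3 < x < 74.5.
The perimeter condition gives x ≥ 142.5 − 8.1 − 66.4 = 68.0.
Intersecting the two: 68.0 ≤ x < 74.5.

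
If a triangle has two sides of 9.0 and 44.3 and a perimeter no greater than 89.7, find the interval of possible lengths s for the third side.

35.3 < s ≤ 36.4

Triangle inequality alone gives 35.3 < s < 53.3.
The perimeter condition gives s ≤ 89.7 − 9.0 − 44.3 = 36.4.
Intersecting the two: 35.3 < s ≤ 36.4.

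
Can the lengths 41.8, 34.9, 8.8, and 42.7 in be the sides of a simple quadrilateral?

A quadrilateral exists iff every side is shorter than the sum of the others — equivalently, the longest side is less than the sum of the rest.
Longest side 42.7 < 85.5 (sum of the remaining 3), so yes.

Yes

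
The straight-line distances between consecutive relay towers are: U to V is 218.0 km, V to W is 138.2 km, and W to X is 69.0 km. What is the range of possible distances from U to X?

10.8 ≤ UX ≤ 425.2 km

The maximum is all hops collinear in one direction: 218.0 + 138.2 + 69.0 = 425.2.
The longest hop is 218.0; the others sum to 207.2. Folding the others back against it leaves at least 218.0 − 207.2 = 10.8.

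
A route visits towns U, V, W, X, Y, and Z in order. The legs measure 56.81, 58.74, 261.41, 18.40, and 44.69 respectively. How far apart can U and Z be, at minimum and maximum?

The maximum is all hops collinear in one direction: 56.81 + 58.74 + 261.41 + 18.40 + 44.69 = 440.05.
The longest hop is 261.41; the others sum to 178.64. Folding the others back against it leaves at least 261.41 − 178.64 = 82.77.

82.77 ≤ UZ ≤ 440.05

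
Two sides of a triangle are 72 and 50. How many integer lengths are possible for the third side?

The third side lies in the open interval (22, 122).
Integers from 23 to 121 inclusive: 121 − 23 + 1 = 99.

99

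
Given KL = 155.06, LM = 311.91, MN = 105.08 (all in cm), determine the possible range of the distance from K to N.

51.77 ≤ KN ≤ 572.05 cm

The maximum is all hops collinear in one direction: 155.06 + 311.91 + 105.08 = 572.05.
The longest hop is 311.91; the others sum to 260.14. Folding the others back against it leaves at least 311.91 − 260.14 = 51.77.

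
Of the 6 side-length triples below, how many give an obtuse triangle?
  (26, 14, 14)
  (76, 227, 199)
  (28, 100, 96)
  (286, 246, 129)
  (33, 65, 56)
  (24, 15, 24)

(26,14,14): 14²+14² = 392 < 676 = 26² → obtuse
(76,227,199): 76²+199² = 45377 < 51529 = 227² → obtuse
(28,100,96): 28²+96² = 10000 = 100² → right
(286,246,129): 129²+246² = 77157 < 81796 = 286² → obtuse
(33,65,56): 33²+56² = 4225 = 65² → right
(24,15,24): 15²+24² = 801 > 576 = 24² → acute
3 of the 6 are obtuse.

3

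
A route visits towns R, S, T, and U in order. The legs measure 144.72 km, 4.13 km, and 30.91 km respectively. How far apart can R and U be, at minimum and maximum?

The maximum is all hops collinear in one direction: 144.72 + 4.13 + 30.91 = 179.76.
The longest hop is 144.72; the others sum to 35.04. Folding the others back against it leaves at least 144.72 − 35.04 = 109.68.

109.68 ≤ RU ≤ 179.76 km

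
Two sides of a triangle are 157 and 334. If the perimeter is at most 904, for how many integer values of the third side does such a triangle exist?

Triangle inequality: 177 < x < 491. Perimeter ≤ 904 gives x ≤ 904 − 157 − 334 = 413.
So 177 < x ≤ 413; integers 178 through 413: 236 values.

236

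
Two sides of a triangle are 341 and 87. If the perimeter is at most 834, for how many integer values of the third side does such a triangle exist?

Triangle inequality: 254 < x < 428. Perimeter ≤ 834 gives x ≤ 834 − 341 − 87 = 406.
So 254 < x ≤ 406; integers 255 through 406: 152 values.

152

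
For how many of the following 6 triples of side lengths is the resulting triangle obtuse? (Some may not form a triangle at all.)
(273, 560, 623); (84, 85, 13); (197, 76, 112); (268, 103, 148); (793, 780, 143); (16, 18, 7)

1

(273,560,623): 273²+560² = 388129 = 623² → right
(84,85,13): 13²+84² = 7225 = 85² → right
(197,76,112): 76+112 ≤ 197, not a triangle
(268,103,148): 103+148 ≤ 268, not a triangle
(793,780,143): 143²+780² = 628849 = 793² → right
(16,18,7): 7²+16² = 305 < 324 = 18² → obtuse
1 of the 6 is obtuse.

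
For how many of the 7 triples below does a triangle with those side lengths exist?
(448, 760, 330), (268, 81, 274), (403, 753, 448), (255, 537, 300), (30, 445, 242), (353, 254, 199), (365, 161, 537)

(330,448,760): 330+448 > 760 → valid
(81,268,274): 81+268 > 274 → valid
(403,448,753): 403+448 > 753 → valid
(255,300,537): 255+300 > 537 → valid
(30,242,445): 30+242 ≤ 445 → not valid
(199,254,353): 199+254 > 353 → valid
(161,365,537): 161+365 ≤ 537 → not valid
5 of the 7 triples form a triangle.

5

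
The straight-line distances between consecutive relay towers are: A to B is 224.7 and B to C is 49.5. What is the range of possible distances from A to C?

By the triangle inequality, |224.7 − 49.5| ≤ AC ≤ 224.7 + 49.5.

175.2 ≤ AC ≤ 274.2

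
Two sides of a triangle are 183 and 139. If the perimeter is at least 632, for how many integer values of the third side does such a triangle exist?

Triangle inequality: 44 < x < 322. Perimeter ≥ 632 gives x ≥ 632 − 183 − 139 = 310.
So 310 ≤ x < 322; integers 310 through 321: 12 values.

12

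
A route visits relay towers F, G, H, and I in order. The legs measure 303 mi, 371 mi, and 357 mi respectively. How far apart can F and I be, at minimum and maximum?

The maximum is all hops collinear in one direction: 303 + 371 + 357 = 1031.
The longest hop is 371; the others sum to 660. Since 371 ≤ 660, the path can fold back on itself completely, so the minimum distance is 0.

0 ≤ FI ≤ 1031 mi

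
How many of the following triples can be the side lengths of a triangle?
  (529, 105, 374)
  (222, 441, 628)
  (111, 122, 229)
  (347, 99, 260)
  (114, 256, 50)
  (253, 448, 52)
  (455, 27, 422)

(105,374,529): 105+374 ≤ 529 → not valid
(222,441,628): 222+441 > 628 → valid
(111,122,229): 111+122 > 229 → valid
(99,260,347): 99+260 > 347 → valid
(50,114,256): 50+114 ≤ 256 → not valid
(52,253,448): 52+253 ≤ 448 → not valid
(27,422,455): 27+422 ≤ 455 → not valid
3 of the 7 triples form a triangle.

3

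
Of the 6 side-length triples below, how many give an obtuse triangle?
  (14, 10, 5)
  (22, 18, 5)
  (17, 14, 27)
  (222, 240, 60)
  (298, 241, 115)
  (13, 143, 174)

5

(14,10,5): 5²+10² = 125 < 196 = 14² → obtuse
(22,18,5): 5²+18² = 349 < 484 = 22² → obtuse
(17,14,27): 14²+17² = 485 < 729 = 27² → obtuse
(222,240,60): 60²+222² = 52884 < 57600 = 240² → obtuse
(298,241,115): 115²+241² = 71306 < 88804 = 298² → obtuse
(13,143,174): 13+143 ≤ 174, not a triangle
5 of the 6 are obtuse.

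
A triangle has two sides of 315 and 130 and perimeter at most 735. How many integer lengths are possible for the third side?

Triangle inequality: 185 < x < 445. Perimeter ≤ 735 gives x ≤ 735 − 315 − 130 = 290.
So 185 < x ≤ 290; integers 186 through 290: 105 values.

105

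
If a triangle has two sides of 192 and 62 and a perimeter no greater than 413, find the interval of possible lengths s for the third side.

130 < s ≤ 159

Triangle inequality alone gives 130 < s < 254.
The perimeter condition gives s ≤ 413 − 192 − 62 = 159.
Intersecting the two: 130 < s ≤ 159.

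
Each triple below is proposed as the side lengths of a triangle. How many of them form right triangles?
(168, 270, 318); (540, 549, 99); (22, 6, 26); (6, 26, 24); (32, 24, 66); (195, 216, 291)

3

(168,270,318): 168²+270² = 101124 = 318² → right
(540,549,99): 99²+540² = 301401 = 549² → right
(22,6,26): 6²+22² = 520 < 676 = 26² → obtuse
(6,26,24): 6²+24² = 612 < 676 = 26² → obtuse
(32,24,66): 24+32 ≤ 66, not a triangle
(195,216,291): 195²+216² = 84681 = 291² → right
3 of the 6 are right.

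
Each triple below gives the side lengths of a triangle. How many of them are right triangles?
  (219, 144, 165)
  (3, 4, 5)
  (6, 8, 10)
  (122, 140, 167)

(219,144,165): 144²+165² = 47961 = 219² → right
(3,4,5): 3²+4² = 25 = 5² → right
(6,8,10): 6²+8² = 100 = 10² → right
(122,140,167): 122²+140² = 34484 > 27889 = 167² → acute
3 of the 4 are right.

3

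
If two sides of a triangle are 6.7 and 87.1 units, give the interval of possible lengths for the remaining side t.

80.4 < t < 93.8 (units)

By the triangle inequality, t must be less than 6.7 + 87.1 = 93.8 and greater than |6.7 − 87.1| = 80.4.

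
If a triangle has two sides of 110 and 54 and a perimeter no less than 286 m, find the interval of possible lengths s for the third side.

122 ≤ s < 164

Triangle inequality alone gives 56 < s < 164.
The perimeter condition gives s ≥ 286 − 110 − 54 = 122.
Intersecting the two: 122 ≤ s < 164.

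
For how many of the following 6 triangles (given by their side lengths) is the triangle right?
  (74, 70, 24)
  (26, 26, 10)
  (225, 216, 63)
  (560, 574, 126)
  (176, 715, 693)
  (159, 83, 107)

4

(74,70,24): 24²+70² = 5476 = 74² → right
(26,26,10): 10²+26² = 776 > 676 = 26² → acute
(225,216,63): 63²+216² = 50625 = 225² → right
(560,574,126): 126²+560² = 329476 = 574² → right
(176,715,693): 176²+693² = 511225 = 715² → right
(159,83,107): 83²+107² = 18338 < 25281 = 159² → obtuse
4 of the 6 are right.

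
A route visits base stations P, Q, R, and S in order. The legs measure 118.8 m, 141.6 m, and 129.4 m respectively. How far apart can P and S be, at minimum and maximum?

The maximum is all hops collinear in one direction: 118.8 + 141.6 + 129.4 = 389.8.
The longest hop is 141.6; the others sum to 248.2. Since 141.6 ≤ 248.2, the path can fold back on itself completely, so the minimum distance is 0.

0 ≤ PS ≤ 389.8 m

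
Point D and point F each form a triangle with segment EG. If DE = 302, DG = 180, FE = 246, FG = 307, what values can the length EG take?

122 < EG < 482

From triangle DEG: |302 − 180| < EG < 302 + 180, i.e. 122 < EG < 482.
From triangle FEG: 61 < EG < 553.
Both must hold, so EG lies in the intersection.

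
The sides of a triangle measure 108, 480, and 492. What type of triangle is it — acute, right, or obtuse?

Compare the square of the longest side to the sum of squares of the other two: 108² + 480² = 242064 = 492².

right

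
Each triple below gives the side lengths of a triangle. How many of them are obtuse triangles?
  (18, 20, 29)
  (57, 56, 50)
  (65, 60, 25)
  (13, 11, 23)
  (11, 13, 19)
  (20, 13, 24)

(18,20,29): 18²+20² = 724 < 841 = 29² → obtuse
(57,56,50): 50²+56² = 5636 > 3249 = 57² → acute
(65,60,25): 25²+60² = 4225 = 65² → right
(13,11,23): 11²+13² = 290 < 529 = 23² → obtuse
(11,13,19): 11²+13² = 290 < 361 = 19² → obtuse
(20,13,24): 13²+20² = 569 < 576 = 24² → obtuse
4 of the 6 are obtuse.

4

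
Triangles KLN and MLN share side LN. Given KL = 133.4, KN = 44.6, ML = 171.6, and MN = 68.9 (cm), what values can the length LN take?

From triangle KLN: |133.4 − 44.6| < LN < 133.4 + 44.6, i.e. 88.8 < LN < 178.0.
From triangle MLN: 102.7 < LN < 240.5.
Both must hold, so LN lies in the intersection.

102.7 < LN < 178.0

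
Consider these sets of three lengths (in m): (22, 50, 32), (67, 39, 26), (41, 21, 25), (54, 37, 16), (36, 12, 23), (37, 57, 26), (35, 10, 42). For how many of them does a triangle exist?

4

(22,32,50): 22+32 > 50 → valid
(26,39,67): 26+39 ≤ 67 → not valid
(21,25,41): 21+25 > 41 → valid
(16,37,54): 16+37 ≤ 54 → not valid
(12,23,36): 12+23 ≤ 36 → not valid
(26,37,57): 26+37 > 57 → valid
(10,35,42): 10+35 > 42 → valid
4 of the 7 triples form a triangle.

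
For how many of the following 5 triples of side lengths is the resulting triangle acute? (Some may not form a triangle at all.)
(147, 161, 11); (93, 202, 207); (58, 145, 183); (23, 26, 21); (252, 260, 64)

(147,161,11): 11+147 ≤ 161, not a triangle
(93,202,207): 93²+202² = 49453 > 42849 = 207² → acute
(58,145,183): 58²+145² = 24389 < 33489 = 183² → obtuse
(23,26,21): 21²+23² = 970 > 676 = 26² → acute
(252,260,64): 64²+252² = 67600 = 260² → right
2 of the 5 are acute.

2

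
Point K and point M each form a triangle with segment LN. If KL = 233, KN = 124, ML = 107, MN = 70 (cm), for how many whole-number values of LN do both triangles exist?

From triangle KLN: 109 < LN < 357.
From triangle MLN: 37 < LN < 177.
Intersection: 109 < LN < 177, so integers 110 through 176: 67 values.

67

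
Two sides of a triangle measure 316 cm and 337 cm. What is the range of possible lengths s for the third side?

21 < s < 653

By the triangle inequality, s must be less than 316 + 337 = 653 and greater than |316 − 337| = 21.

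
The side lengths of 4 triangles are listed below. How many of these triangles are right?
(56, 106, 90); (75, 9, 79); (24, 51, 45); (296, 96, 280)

3

(56,106,90): 56²+90² = 11236 = 106² → right
(75,9,79): 9²+75² = 5706 < 6241 = 79² → obtuse
(24,51,45): 24²+45² = 2601 = 51² → right
(296,96,280): 96²+280² = 87616 = 296² → right
3 of the 4 are right.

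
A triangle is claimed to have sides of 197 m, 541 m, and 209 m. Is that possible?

The longest side is 541, but the other two sum to only 406.
406 < 541, so the triangle inequality fails.

No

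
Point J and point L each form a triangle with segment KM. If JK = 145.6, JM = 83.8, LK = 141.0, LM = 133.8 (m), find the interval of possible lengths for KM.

61.8 < KM < 229.4

From triangle JKM: |145.6 − 83.8| < KM < 145.6 + 83.8, i.e. 61.8 < KM < 229.4.
From triangle LKM: 7.2 < KM < 274.8.
Both must hold, so KM lies in the intersection.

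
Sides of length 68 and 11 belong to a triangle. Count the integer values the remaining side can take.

21

The third side lies in the open interval (57, 79).
Integers from 58 to 78 inclusive: 78 − 58 + 1 = 21.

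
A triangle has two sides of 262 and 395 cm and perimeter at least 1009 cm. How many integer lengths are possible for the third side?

305

Triangle inequality: 133 < x < 657. Perimeter ≥ 1009 gives x ≥ 1009 − 262 − 395 = 352.
So 352 ≤ x < 657; integers 352 through 656: 305 values.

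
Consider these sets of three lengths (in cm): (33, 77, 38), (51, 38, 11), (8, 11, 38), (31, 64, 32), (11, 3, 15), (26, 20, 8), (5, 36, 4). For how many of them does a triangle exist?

1

(33,38,77): 33+38 ≤ 77 → not valid
(11,38,51): 11+38 ≤ 51 → not valid
(8,11,38): 8+11 ≤ 38 → not valid
(31,32,64): 31+32 ≤ 64 → not valid
(3,11,15): 3+11 ≤ 15 → not valid
(8,20,26): 8+20 > 26 → valid
(4,5,36): 4+5 ≤ 36 → not valid
1 of the 7 triples forms a triangle.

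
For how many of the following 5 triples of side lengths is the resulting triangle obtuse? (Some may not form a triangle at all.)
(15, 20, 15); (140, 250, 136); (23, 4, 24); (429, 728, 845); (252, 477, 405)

2

(15,20,15): 15²+15² = 450 > 400 = 20² → acute
(140,250,136): 136²+140² = 38096 < 62500 = 250² → obtuse
(23,4,24): 4²+23² = 545 < 576 = 24² → obtuse
(429,728,845): 429²+728² = 714025 = 845² → right
(252,477,405): 252²+405² = 227529 = 477² → right
2 of the 5 are obtuse.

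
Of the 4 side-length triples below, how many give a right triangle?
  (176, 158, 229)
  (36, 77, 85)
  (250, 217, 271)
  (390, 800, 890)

2

(176,158,229): 158²+176² = 55940 > 52441 = 229² → acute
(36,77,85): 36²+77² = 7225 = 85² → right
(250,217,271): 217²+250² = 109589 > 73441 = 271² → acute
(390,800,890): 390²+800² = 792100 = 890² → right
2 of the 4 are right.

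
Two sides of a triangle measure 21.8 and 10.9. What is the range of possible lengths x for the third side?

10.9 < x < 32.7

By the triangle inequality, x must be less than 21.8 + 10.9 = 32.7 and greater than |21.8 − 10.9| = 10.9.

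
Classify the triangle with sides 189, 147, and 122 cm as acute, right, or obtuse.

Compare the square of the longest side to the sum of squares of the other two: 122² + 147² = 36493 > 35721 = 189².

acute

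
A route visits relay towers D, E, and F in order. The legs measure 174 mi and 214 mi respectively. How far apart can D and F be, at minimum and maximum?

40 ≤ DF ≤ 388 mi

By the triangle inequality, |174 − 214| ≤ DF ≤ 174 + 214.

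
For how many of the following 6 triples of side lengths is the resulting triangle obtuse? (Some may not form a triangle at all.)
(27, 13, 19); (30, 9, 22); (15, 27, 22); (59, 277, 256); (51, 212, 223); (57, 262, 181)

5

(27,13,19): 13²+19² = 530 < 729 = 27² → obtuse
(30,9,22): 9²+22² = 565 < 900 = 30² → obtuse
(15,27,22): 15²+22² = 709 < 729 = 27² → obtuse
(59,277,256): 59²+256² = 69017 < 76729 = 277² → obtuse
(51,212,223): 51²+212² = 47545 < 49729 = 223² → obtuse
(57,262,181): 57+181 ≤ 262, not a triangle
5 of the 6 are obtuse.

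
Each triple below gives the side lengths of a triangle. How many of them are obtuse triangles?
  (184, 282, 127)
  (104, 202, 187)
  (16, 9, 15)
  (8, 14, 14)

1

(184,282,127): 127²+184² = 49985 < 79524 = 282² → obtuse
(104,202,187): 104²+187² = 45785 > 40804 = 202² → acute
(16,9,15): 9²+15² = 306 > 256 = 16² → acute
(8,14,14): 8²+14² = 260 > 196 = 14² → acute
1 of the 4 is obtuse.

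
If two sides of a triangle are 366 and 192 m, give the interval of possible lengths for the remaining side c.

By the triangle inequality, c must be less than 366 + 192 = 558 and greater than |366 − 192| = 174.

174 < c < 558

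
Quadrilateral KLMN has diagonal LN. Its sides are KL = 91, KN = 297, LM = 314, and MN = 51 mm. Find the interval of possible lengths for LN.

263 < LN < 365

From triangle KLN: |91 − 297| < LN < 91 + 297, i.e. 206 < LN < 388.
From triangle MLN: 263 < LN < 365.
Both must hold, so LN lies in the intersection.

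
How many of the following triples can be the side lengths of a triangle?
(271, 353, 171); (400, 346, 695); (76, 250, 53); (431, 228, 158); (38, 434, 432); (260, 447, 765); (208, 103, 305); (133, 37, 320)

(171,271,353): 171+271 > 353 → valid
(346,400,695): 346+400 > 695 → valid
(53,76,250): 53+76 ≤ 250 → not valid
(158,228,431): 158+228 ≤ 431 → not valid
(38,432,434): 38+432 > 434 → valid
(260,447,765): 260+447 ≤ 765 → not valid
(103,208,305): 103+208 > 305 → valid
(37,133,320): 37+133 ≤ 320 → not valid
4 of the 8 triples form a triangle.

4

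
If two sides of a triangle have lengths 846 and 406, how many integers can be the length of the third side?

811

The third side lies in the open interval (440, 1252).
Integers from 441 to 1251 inclusive: 1251 − 441 + 1 = 811.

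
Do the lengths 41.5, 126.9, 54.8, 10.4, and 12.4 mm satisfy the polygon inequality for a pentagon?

For a pentagon, each side must be shorter than the sum of the others.
Here the longest side is 126.9, but the remaining 4 sides sum to only 119.1.

No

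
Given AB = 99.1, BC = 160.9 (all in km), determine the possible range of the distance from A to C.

By the triangle inequality, |99.1 − 160.9| ≤ AC ≤ 99.1 + 160.9.

61.8 ≤ AC ≤ 260.0 km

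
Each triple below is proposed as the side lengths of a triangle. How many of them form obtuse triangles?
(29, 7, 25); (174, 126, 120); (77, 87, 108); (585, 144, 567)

(29,7,25): 7²+25² = 674 < 841 = 29² → obtuse
(174,126,120): 120²+126² = 30276 = 174² → right
(77,87,108): 77²+87² = 13498 > 11664 = 108² → acute
(585,144,567): 144²+567² = 342225 = 585² → right
1 of the 4 is obtuse.

1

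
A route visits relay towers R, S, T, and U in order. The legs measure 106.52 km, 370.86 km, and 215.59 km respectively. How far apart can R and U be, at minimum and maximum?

The maximum is all hops collinear in one direction: 106.52 + 370.86 + 215.59 = 692.97.
The longest hop is 370.86; the others sum to 322.11. Folding the others back against it leaves at least 370.86 − 322.11 = 48.75.

48.75 ≤ RU ≤ 692.97 km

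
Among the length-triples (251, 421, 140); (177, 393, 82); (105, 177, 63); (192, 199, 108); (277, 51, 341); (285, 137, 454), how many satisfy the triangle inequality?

1

(140,251,421): 140+251 ≤ 421 → not valid
(82,177,393): 82+177 ≤ 393 → not valid
(63,105,177): 63+105 ≤ 177 → not valid
(108,192,199): 108+192 > 199 → valid
(51,277,341): 51+277 ≤ 341 → not valid
(137,285,454): 137+285 ≤ 454 → not valid
1 of the 6 triples forms a triangle.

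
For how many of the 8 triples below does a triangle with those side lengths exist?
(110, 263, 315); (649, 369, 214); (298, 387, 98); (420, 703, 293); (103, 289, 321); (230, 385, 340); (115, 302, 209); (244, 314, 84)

(110,263,315): 110+263 > 315 → valid
(214,369,649): 214+369 ≤ 649 → not valid
(98,298,387): 98+298 > 387 → valid
(293,420,703): 293+420 > 703 → valid
(103,289,321): 103+289 > 321 → valid
(230,340,385): 230+340 > 385 → valid
(115,209,302): 115+209 > 302 → valid
(84,244,314): 84+244 > 314 → valid
7 of the 8 triples form a triangle.

7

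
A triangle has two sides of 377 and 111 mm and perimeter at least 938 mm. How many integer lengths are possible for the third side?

38

Triangle inequality: 266 < x < 488. Perimeter ≥ 938 gives x ≥ 938 − 377 − 111 = 450.
So 450 ≤ x < 488; integers 450 through 487: 38 values.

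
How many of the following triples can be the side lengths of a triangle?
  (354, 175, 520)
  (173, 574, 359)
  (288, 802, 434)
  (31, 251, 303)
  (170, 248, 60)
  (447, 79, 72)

(175,354,520): 175+354 > 520 → valid
(173,359,574): 173+359 ≤ 574 → not valid
(288,434,802): 288+434 ≤ 802 → not valid
(31,251,303): 31+251 ≤ 303 → not valid
(60,170,248): 60+170 ≤ 248 → not valid
(72,79,447): 72+79 ≤ 447 → not valid
1 of the 6 triples forms a triangle.

1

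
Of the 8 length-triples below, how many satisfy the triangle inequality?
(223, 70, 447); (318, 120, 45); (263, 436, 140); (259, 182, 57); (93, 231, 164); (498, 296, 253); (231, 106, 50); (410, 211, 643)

2

(70,223,447): 70+223 ≤ 447 → not valid
(45,120,318): 45+120 ≤ 318 → not valid
(140,263,436): 140+263 ≤ 436 → not valid
(57,182,259): 57+182 ≤ 259 → not valid
(93,164,231): 93+164 > 231 → valid
(253,296,498): 253+296 > 498 → valid
(50,106,231): 50+106 ≤ 231 → not valid
(211,410,643): 211+410 ≤ 643 → not valid
2 of the 8 triples form a triangle.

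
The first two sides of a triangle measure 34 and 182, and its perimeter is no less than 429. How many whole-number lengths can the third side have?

Triangle inequality: 148 < x < 216. Perimeter ≥ 429 gives x ≥ 429 − 34 − 182 = 213.
So 213 ≤ x < 216; integers 213 through 215: 3 values.

3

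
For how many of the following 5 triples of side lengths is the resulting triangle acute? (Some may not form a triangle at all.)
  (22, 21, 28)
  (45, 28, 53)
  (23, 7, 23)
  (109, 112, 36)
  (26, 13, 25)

(22,21,28): 21²+22² = 925 > 784 = 28² → acute
(45,28,53): 28²+45² = 2809 = 53² → right
(23,7,23): 7²+23² = 578 > 529 = 23² → acute
(109,112,36): 36²+109² = 13177 > 12544 = 112² → acute
(26,13,25): 13²+25² = 794 > 676 = 26² → acute
4 of the 5 are acute.

4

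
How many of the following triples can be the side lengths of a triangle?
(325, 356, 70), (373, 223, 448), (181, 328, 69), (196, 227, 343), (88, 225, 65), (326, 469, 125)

3

(70,325,356): 70+325 > 356 → valid
(223,373,448): 223+373 > 448 → valid
(69,181,328): 69+181 ≤ 328 → not valid
(196,227,343): 196+227 > 343 → valid
(65,88,225): 65+88 ≤ 225 → not valid
(125,326,469): 125+326 ≤ 469 → not valid
3 of the 6 triples form a triangle.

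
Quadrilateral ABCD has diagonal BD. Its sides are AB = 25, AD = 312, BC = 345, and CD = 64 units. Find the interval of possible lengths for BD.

287 < BD < 337

From triangle ABD: |25 − 312| < BD < 25 + 312, i.e. 287 < BD < 337.
From triangle CBD: 281 < BD < 409.
Both must hold, so BD lies in the intersection.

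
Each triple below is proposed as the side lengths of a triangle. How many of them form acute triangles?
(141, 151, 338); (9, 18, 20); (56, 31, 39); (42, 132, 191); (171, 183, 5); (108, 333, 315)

(141,151,338): 141+151 ≤ 338, not a triangle
(9,18,20): 9²+18² = 405 > 400 = 20² → acute
(56,31,39): 31²+39² = 2482 < 3136 = 56² → obtuse
(42,132,191): 42+132 ≤ 191, not a triangle
(171,183,5): 5+171 ≤ 183, not a triangle
(108,333,315): 108²+315² = 110889 = 333² → right
1 of the 6 is acute.

1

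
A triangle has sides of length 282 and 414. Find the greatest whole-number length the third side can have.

695

The third side must be strictly less than 282 + 414 = 696.
The largest integer below 696 is 695.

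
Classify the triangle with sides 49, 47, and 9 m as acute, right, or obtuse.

Compare the square of the longest side to the sum of squares of the other two: 9² + 47² = 2290 < 2401 = 49².

obtuse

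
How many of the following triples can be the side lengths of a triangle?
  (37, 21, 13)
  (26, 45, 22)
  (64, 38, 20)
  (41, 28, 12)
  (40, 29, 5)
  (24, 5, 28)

(13,21,37): 13+21 ≤ 37 → not valid
(22,26,45): 22+26 > 45 → valid
(20,38,64): 20+38 ≤ 64 → not valid
(12,28,41): 12+28 ≤ 41 → not valid
(5,29,40): 5+29 ≤ 40 → not valid
(5,24,28): 5+24 > 28 → valid
2 of the 6 triples form a triangle.

2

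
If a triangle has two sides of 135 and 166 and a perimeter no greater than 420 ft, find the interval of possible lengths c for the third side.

Triangle inequality alone gives 31 < c < 301.
The perimeter condition gives c ≤ 420 − 135 − 166 = 119.
Intersecting the two: 31 < c ≤ 119.

31 < c ≤ 119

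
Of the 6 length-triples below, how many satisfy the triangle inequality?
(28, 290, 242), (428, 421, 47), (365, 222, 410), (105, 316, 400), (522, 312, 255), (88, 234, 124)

(28,242,290): 28+242 ≤ 290 → not valid
(47,421,428): 47+421 > 428 → valid
(222,365,410): 222+365 > 410 → valid
(105,316,400): 105+316 > 400 → valid
(255,312,522): 255+312 > 522 → valid
(88,124,234): 88+124 ≤ 234 → not valid
4 of the 6 triples form a triangle.

4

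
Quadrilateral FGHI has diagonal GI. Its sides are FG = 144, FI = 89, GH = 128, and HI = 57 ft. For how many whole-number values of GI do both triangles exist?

From triangle FGI: 55 < GI < 233.
From triangle HGI: 71 < GI < 185.
Intersection: 71 < GI < 185, so integers 72 through 184: 113 values.

113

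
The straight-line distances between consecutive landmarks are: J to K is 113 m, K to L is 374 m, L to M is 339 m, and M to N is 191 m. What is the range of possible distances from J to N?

0 ≤ JN ≤ 1017 m

The maximum is all hops collinear in one direction: 113 + 374 + 339 + 191 = 1017.
The longest hop is 374; the others sum to 643. Since 374 ≤ 643, the path can fold back on itself completely, so the minimum distance is 0.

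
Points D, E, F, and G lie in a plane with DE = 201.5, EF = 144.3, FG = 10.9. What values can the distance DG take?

46.3 ≤ DG ≤ 356.7

The maximum is all hops collinear in one direction: 201.5 + 144.3 + 10.9 = 356.7.
The longest hop is 201.5; the others sum to 155.2. Folding the others back against it leaves at least 201.5 − 155.2 = 46.3.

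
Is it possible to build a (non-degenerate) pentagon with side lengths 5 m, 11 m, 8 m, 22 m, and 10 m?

A pentagon exists iff every side is shorter than the sum of the others — equivalently, the longest side is less than the sum of the rest.
Longest side 22 < 34 (sum of the remaining 4), so yes.

Yes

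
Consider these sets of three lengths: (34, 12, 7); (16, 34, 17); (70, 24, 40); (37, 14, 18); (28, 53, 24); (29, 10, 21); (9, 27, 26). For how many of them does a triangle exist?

2

(7,12,34): 7+12 ≤ 34 → not valid
(16,17,34): 16+17 ≤ 34 → not valid
(24,40,70): 24+40 ≤ 70 → not valid
(14,18,37): 14+18 ≤ 37 → not valid
(24,28,53): 24+28 ≤ 53 → not valid
(10,21,29): 10+21 > 29 → valid
(9,26,27): 9+26 > 27 → valid
2 of the 7 triples form a triangle.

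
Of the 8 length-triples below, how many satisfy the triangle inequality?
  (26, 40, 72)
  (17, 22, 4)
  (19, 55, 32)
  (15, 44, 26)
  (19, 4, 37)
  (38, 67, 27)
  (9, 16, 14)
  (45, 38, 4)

(26,40,72): 26+40 ≤ 72 → not valid
(4,17,22): 4+17 ≤ 22 → not valid
(19,32,55): 19+32 ≤ 55 → not valid
(15,26,44): 15+26 ≤ 44 → not valid
(4,19,37): 4+19 ≤ 37 → not valid
(27,38,67): 27+38 ≤ 67 → not valid
(9,14,16): 9+14 > 16 → valid
(4,38,45): 4+38 ≤ 45 → not valid
1 of the 8 triples forms a triangle.

1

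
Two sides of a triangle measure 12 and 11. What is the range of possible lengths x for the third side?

By the triangle inequality, x must be less than 12 + 11 = 23 and greater than |12 − 11| = 1.

1 < x < 23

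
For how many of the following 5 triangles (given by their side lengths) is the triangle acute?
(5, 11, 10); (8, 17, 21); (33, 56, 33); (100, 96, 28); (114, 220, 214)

2

(5,11,10): 5²+10² = 125 > 121 = 11² → acute
(8,17,21): 8²+17² = 353 < 441 = 21² → obtuse
(33,56,33): 33²+33² = 2178 < 3136 = 56² → obtuse
(100,96,28): 28²+96² = 10000 = 100² → right
(114,220,214): 114²+214² = 58792 > 48400 = 220² → acute
2 of the 5 are acute.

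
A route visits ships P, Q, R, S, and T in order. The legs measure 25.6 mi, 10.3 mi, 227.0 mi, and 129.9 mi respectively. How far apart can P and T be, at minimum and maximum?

The maximum is all hops collinear in one direction: 25.6 + 10.3 + 227.0 + 129.9 = 392.8.
The longest hop is 227.0; the others sum to 165.8. Folding the others back against it leaves at least 227.0 − 165.8 = 61.2.

61.2 ≤ PT ≤ 392.8 mi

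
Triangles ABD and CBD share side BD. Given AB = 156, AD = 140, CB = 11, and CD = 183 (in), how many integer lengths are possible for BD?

From triangle ABD: 16 < BD < 296.
From triangle CBD: 172 < BD < 194.
Intersection: 172 < BD < 194, so integers 173 through 193: 21 values.

21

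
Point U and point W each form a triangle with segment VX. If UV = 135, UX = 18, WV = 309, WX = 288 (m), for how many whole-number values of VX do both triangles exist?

From triangle UVX: 117 < VX < 153.
From triangle WVX: 21 < VX < 597.
Intersection: 117 < VX < 153, so integers 118 through 152: 35 values.

35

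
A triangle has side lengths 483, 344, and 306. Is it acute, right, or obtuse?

obtuse

Compare the square of the longest side to the sum of squares of the other two: 306² + 344² = 211972 < 233289 = 483².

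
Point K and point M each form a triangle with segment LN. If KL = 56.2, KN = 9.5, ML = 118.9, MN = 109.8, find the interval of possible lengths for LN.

46.7 < LN < 65.7

From triangle KLN: |56.2 − 9.5| < LN < 56.2 + 9.5, i.e. 46.7 < LN < 65.7.
From triangle MLN: 9.1 < LN < 228.7.
Both must hold, so LN lies in the intersection.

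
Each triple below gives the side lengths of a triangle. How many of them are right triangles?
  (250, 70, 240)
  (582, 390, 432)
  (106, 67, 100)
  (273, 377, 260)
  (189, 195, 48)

(250,70,240): 70²+240² = 62500 = 250² → right
(582,390,432): 390²+432² = 338724 = 582² → right
(106,67,100): 67²+100² = 14489 > 11236 = 106² → acute
(273,377,260): 260²+273² = 142129 = 377² → right
(189,195,48): 48²+189² = 38025 = 195² → right
4 of the 5 are right.

4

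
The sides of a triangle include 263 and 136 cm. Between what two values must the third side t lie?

By the triangle inequality, t must be less than 263 + 136 = 399 and greater than |263 − 136| = 127.

127 < t < 399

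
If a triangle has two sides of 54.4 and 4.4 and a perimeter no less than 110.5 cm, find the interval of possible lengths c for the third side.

51.7 ≤ c < 58.8

Triangle inequality alone gives 50.0 < c < 58.8.
The perimeter condition gives c ≥ 110.5 − 54.4 − 4.4 = 51.7.
Intersecting the two: 51.7 ≤ c < 58.8.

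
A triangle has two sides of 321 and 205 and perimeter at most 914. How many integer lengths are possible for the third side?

272

Triangle inequality: 116 < x < 526. Perimeter ≤ 914 gives x ≤ 914 − 321 − 205 = 388.
So 116 < x ≤ 388; integers 117 through 388: 272 values.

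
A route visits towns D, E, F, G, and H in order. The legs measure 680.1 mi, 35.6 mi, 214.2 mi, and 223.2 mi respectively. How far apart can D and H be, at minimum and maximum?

The maximum is all hops collinear in one direction: 680.1 + 35.6 + 214.2 + 223.2 = 1153.1.
The longest hop is 680.1; the others sum to 473.0. Folding the others back against it leaves at least 680.1 − 473.0 = 207.1.

207.1 ≤ DH ≤ 1153.1 mi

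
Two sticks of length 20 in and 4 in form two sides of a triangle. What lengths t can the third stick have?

By the triangle inequality, t must be less than 20 + 4 = 24 and greater than |20 − 4| = 16.

16 < t < 24 (in)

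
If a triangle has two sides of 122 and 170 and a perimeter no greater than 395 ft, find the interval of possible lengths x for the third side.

48 < x ≤ 103

Triangle inequality alone gives 48 < x < 292.
The perimeter condition gives x ≤ 395 − 122 − 170 = 103.
Intersecting the two: 48 < x ≤ 103.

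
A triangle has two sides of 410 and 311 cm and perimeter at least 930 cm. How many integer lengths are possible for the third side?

Triangle inequality: 99 < x < 721. Perimeter ≥ 930 gives x ≥ 930 − 410 − 311 = 209.
So 209 ≤ x < 721; integers 209 through 720: 512 values.

512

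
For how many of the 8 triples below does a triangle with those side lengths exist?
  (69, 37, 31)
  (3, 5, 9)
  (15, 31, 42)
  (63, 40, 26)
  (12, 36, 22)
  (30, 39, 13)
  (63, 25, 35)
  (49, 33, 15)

3

(31,37,69): 31+37 ≤ 69 → not valid
(3,5,9): 3+5 ≤ 9 → not valid
(15,31,42): 15+31 > 42 → valid
(26,40,63): 26+40 > 63 → valid
(12,22,36): 12+22 ≤ 36 → not valid
(13,30,39): 13+30 > 39 → valid
(25,35,63): 25+35 ≤ 63 → not valid
(15,33,49): 15+33 ≤ 49 → not valid
3 of the 8 triples form a triangle.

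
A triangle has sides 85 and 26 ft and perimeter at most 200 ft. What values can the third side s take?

59 < s ≤ 89

Triangle inequality alone gives 59 < s < 111.
The perimeter condition gives s ≤ 200 − 85 − 26 = 89.
Intersecting the two: 59 < s ≤ 89.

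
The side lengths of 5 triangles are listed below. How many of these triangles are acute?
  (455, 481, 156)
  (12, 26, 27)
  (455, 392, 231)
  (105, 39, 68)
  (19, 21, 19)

(455,481,156): 156²+455² = 231361 = 481² → right
(12,26,27): 12²+26² = 820 > 729 = 27² → acute
(455,392,231): 231²+392² = 207025 = 455² → right
(105,39,68): 39²+68² = 6145 < 11025 = 105² → obtuse
(19,21,19): 19²+19² = 722 > 441 = 21² → acute
2 of the 5 are acute.

2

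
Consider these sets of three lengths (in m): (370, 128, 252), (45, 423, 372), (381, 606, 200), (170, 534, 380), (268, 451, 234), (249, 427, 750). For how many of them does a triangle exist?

3

(128,252,370): 128+252 > 370 → valid
(45,372,423): 45+372 ≤ 423 → not valid
(200,381,606): 200+381 ≤ 606 → not valid
(170,380,534): 170+380 > 534 → valid
(234,268,451): 234+268 > 451 → valid
(249,427,750): 249+427 ≤ 750 → not valid
3 of the 6 triples form a triangle.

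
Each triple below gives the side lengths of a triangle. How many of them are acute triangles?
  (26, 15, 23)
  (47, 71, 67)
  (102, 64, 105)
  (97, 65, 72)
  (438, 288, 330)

3

(26,15,23): 15²+23² = 754 > 676 = 26² → acute
(47,71,67): 47²+67² = 6698 > 5041 = 71² → acute
(102,64,105): 64²+102² = 14500 > 11025 = 105² → acute
(97,65,72): 65²+72² = 9409 = 97² → right
(438,288,330): 288²+330² = 191844 = 438² → right
3 of the 5 are acute.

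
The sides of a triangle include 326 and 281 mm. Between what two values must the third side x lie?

45 < x < 607 (mm)

By the triangle inequality, x must be less than 326 + 281 = 607 and greater than |326 − 281| = 45.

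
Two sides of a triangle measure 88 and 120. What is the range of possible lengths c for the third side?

By the triangle inequality, c must be less than 88 + 120 = 208 and greater than |88 − 120| = 32.

32 < c < 208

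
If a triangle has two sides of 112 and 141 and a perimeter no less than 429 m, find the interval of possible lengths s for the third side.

176 ≤ s < 253

Triangle inequality alone gives 29 < s < 253.
The perimeter condition gives s ≥ 429 − 112 − 141 = 176.
Intersecting the two: 176 ≤ s < 253.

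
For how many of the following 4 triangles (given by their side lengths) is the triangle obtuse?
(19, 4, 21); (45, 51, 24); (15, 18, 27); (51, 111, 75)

3

(19,4,21): 4²+19² = 377 < 441 = 21² → obtuse
(45,51,24): 24²+45² = 2601 = 51² → right
(15,18,27): 15²+18² = 549 < 729 = 27² → obtuse
(51,111,75): 51²+75² = 8226 < 12321 = 111² → obtuse
3 of the 4 are obtuse.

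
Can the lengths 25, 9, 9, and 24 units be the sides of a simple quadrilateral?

A quadrilateral exists iff every side is shorter than the sum of the others — equivalently, the longest side is less than the sum of the rest.
Longest side 25 < 42 (sum of the remaining 3), so yes.

Yes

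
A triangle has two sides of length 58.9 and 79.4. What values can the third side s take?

By the triangle inequality, s must be less than 58.9 + 79.4 = 138.3 and greater than |58.9 − 79.4| = 20.5.

20.5 < s < 138.3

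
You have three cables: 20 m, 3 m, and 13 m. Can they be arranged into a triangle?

No

The longest side is 20, but the other two sum to only 16.
16 < 20, so the triangle inequality fails.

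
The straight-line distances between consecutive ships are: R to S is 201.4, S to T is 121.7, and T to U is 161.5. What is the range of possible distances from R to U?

The maximum is all hops collinear in one direction: 201.4 + 121.7 + 161.5 = 484.6.
The longest hop is 201.4; the others sum to 283.2. Since 201.4 ≤ 283.2, the path can fold back on itself completely, so the minimum distance is 0.

0 ≤ RU ≤ 484.6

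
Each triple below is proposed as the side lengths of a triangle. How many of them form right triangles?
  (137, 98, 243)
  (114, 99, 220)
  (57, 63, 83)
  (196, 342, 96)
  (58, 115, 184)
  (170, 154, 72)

1

(137,98,243): 98+137 ≤ 243, not a triangle
(114,99,220): 99+114 ≤ 220, not a triangle
(57,63,83): 57²+63² = 7218 > 6889 = 83² → acute
(196,342,96): 96+196 ≤ 342, not a triangle
(58,115,184): 58+115 ≤ 184, not a triangle
(170,154,72): 72²+154² = 28900 = 170² → right
1 of the 6 is right.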